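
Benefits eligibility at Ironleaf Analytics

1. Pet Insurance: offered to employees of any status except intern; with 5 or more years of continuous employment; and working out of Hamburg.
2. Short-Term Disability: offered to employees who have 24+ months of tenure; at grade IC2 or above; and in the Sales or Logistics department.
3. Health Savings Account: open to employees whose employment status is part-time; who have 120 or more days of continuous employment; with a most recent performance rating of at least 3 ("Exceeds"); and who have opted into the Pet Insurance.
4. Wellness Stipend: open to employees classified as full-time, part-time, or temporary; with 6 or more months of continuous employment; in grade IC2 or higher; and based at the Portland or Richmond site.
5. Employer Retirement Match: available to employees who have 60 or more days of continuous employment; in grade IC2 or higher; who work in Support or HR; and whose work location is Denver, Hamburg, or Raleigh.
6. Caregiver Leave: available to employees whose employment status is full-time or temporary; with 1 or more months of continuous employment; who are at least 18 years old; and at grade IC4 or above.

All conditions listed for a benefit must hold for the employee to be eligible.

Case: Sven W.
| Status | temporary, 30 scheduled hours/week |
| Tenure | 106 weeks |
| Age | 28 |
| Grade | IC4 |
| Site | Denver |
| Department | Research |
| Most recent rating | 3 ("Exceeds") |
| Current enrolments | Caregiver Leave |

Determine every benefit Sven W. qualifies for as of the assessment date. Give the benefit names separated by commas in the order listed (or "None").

Caregiver Leave

Pet Insurance — status temporary ✓ (not excluded); service 106 weeks < 5 years (≈1825 days) ✗ → not eligible.
Short-Term Disability — service 106 weeks ≥ 24 months (≈720 days) ✓; grade IC4 ≥ IC2 ✓; dept Research ✗ → not eligible.
Health Savings Account — status temporary ✗ (requires part-time) → not eligible.
Wellness Stipend — status temporary ✓; service 106 weeks ≥ 6 months (≈180 days) ✓; grade IC4 ≥ IC2 ✓; site Denver ✗ (not Portland or Richmond) → not eligible.
Employer Retirement Match — service 106 weeks ≥ 60 days ✓; grade IC4 ≥ IC2 ✓; dept Research ✗ → not eligible.
Caregiver Leave — status temporary ✓; service 106 weeks ≥ 1 month (≈30 days) ✓; age 28 ≥ 18 ✓; grade IC4 ≥ IC4 ✓ → eligible.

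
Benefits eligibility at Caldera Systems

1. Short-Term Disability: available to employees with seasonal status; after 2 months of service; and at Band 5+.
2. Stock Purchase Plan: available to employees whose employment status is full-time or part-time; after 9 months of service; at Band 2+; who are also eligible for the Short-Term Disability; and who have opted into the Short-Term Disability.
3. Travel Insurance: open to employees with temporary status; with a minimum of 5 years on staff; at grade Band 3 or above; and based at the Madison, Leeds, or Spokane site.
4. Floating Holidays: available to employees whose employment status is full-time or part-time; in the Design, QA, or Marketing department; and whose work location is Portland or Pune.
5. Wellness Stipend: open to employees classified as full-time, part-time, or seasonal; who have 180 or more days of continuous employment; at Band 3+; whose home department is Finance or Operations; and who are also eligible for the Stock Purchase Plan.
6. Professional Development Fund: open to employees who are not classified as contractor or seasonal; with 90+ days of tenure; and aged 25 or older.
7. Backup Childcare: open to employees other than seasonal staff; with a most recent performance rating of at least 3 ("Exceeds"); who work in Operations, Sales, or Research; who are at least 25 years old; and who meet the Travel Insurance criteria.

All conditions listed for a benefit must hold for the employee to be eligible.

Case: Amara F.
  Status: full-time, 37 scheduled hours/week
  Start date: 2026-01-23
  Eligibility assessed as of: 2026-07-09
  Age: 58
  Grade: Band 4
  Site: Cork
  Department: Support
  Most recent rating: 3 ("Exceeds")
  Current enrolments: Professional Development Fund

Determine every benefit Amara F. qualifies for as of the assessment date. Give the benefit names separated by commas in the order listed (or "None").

Service from 2026-01-23 to 2026-07-09: 167 days.
Short-Term Disability — status full-time ✗ (requires seasonal) → not eligible.
Stock Purchase Plan — status full-time ✓; service 167 days < 9 months (≈270 days) ✗ → not eligible.
Travel Insurance — status full-time ✗ (requires temporary) → not eligible.
Floating Holidays — status full-time ✓; dept Support ✗ → not eligible.
Wellness Stipend — status full-time ✓; service 167 days < 180 days ✗ → not eligible.
Professional Development Fund — status full-time ✓ (not excluded); service 167 days ≥ 90 days ✓; age 58 ≥ 25 ✓ → eligible.
Backup Childcare — status full-time ✓ (not excluded); rating 3 ≥ 3 ✓; dept Support ✗ → not eligible.

Professional Development Fund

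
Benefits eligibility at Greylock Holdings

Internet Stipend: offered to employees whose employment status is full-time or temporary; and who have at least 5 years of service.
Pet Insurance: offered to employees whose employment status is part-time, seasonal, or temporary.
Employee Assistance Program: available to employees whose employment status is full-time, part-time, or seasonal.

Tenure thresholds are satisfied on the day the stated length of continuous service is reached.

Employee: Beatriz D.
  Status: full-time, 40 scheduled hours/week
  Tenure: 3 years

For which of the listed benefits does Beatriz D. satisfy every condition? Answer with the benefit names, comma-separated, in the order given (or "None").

Employee Assistance Program

Internet Stipend — status full-time ✓; service 3 years < 5 years ✗ → not eligible.
Pet Insurance — status full-time ✗ (requires part-time, seasonal, or temporary) → not eligible.
Employee Assistance Program — status full-time ✓ → eligible.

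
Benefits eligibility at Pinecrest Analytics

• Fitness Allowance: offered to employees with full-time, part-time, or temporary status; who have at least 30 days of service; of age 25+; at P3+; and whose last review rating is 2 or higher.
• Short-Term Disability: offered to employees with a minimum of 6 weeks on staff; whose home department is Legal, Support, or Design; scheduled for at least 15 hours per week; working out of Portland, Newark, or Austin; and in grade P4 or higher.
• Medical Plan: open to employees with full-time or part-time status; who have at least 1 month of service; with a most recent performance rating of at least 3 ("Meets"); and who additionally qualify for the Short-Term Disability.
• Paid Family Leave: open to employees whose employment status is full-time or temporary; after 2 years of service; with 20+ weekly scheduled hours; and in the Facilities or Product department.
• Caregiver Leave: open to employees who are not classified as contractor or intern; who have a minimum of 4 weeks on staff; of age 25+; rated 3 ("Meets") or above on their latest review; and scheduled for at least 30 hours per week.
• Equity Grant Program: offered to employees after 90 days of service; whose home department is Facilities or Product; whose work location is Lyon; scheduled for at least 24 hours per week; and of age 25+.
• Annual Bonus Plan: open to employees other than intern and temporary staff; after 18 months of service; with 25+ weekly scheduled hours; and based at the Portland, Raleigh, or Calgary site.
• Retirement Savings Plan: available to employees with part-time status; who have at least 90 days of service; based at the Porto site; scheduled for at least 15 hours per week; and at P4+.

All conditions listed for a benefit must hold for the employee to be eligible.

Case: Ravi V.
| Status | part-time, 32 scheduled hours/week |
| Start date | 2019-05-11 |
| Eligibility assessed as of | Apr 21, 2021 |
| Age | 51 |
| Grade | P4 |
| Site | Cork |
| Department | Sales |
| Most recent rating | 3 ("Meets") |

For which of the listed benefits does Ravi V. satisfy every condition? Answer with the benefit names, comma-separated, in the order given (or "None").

Service from 2019-05-11 to Apr 21, 2021: 711 days.
Fitness Allowance — status part-time ✓; service 711 days ≥ 30 days ✓; age 51 ≥ 25 ✓; grade P4 ≥ P3 ✓; rating 3 ≥ 2 ✓ → eligible.
Short-Term Disability — service 711 days ≥ 6 weeks (≈42 days) ✓; dept Sales ✗ → not eligible.
Medical Plan — status part-time ✓; service 711 days ≥ 1 month (≈30 days) ✓; rating 3 ≥ 3 ✓; not eligible for Short-Term Disability ✗ → not eligible.
Paid Family Leave — status part-time ✗ (requires full-time or temporary) → not eligible.
Caregiver Leave — status part-time ✓ (not excluded); service 711 days ≥ 4 weeks (≈28 days) ✓; age 51 ≥ 25 ✓; rating 3 ≥ 3 ✓; 32 hrs/wk ≥ 30 ✓ → eligible.
Equity Grant Program — service 711 days ≥ 90 days ✓; dept Sales ✗ → not eligible.
Annual Bonus Plan — status part-time ✓ (not excluded); service 711 days ≥ 18 months (≈540 days) ✓; 32 hrs/wk ≥ 25 ✓; site Cork ✗ (not Portland, Raleigh, or Calgary) → not eligible.
Retirement Savings Plan — status part-time ✓; service 711 days ≥ 90 days ✓; site Cork ✗ (not Porto) → not eligible.

Fitness Allowance, Caregiver Leave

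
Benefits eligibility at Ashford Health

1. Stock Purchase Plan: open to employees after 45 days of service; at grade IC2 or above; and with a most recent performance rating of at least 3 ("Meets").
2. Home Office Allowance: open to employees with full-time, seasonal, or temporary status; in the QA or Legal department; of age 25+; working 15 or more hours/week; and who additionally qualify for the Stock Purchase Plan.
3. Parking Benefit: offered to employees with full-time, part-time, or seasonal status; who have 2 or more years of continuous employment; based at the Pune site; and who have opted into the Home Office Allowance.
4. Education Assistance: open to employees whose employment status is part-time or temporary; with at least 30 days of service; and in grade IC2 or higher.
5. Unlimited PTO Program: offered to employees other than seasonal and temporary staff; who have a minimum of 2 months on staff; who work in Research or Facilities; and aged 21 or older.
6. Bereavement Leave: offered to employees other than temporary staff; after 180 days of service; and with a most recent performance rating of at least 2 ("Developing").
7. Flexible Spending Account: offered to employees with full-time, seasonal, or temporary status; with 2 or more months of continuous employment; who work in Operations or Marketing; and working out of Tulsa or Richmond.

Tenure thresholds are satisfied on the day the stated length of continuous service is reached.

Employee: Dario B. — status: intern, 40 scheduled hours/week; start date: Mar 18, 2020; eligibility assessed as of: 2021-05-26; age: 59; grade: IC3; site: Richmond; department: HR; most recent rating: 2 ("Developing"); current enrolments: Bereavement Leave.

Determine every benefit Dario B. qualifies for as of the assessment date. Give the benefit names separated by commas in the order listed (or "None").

Bereavement Leave

Service from Mar 18, 2020 to 2021-05-26: 434 days.
Stock Purchase Plan — service 434 days ≥ 45 days ✓; grade IC3 ≥ IC2 ✓; rating 2 < 3 ✗ → not eligible.
Home Office Allowance — status intern ✗ (requires full-time, seasonal, or temporary) → not eligible.
Parking Benefit — status intern ✗ (requires full-time, part-time, or seasonal) → not eligible.
Education Assistance — status intern ✗ (requires part-time or temporary) → not eligible.
Unlimited PTO Program — status intern ✓ (not excluded); service 434 days ≥ 2 months (≈60 days) ✓; dept HR ✗ → not eligible.
Bereavement Leave — status intern ✓ (not excluded); service 434 days ≥ 180 days ✓; rating 2 ≥ 2 ✓ → eligible.
Flexible Spending Account — status intern ✗ (requires full-time, seasonal, or temporary) → not eligible.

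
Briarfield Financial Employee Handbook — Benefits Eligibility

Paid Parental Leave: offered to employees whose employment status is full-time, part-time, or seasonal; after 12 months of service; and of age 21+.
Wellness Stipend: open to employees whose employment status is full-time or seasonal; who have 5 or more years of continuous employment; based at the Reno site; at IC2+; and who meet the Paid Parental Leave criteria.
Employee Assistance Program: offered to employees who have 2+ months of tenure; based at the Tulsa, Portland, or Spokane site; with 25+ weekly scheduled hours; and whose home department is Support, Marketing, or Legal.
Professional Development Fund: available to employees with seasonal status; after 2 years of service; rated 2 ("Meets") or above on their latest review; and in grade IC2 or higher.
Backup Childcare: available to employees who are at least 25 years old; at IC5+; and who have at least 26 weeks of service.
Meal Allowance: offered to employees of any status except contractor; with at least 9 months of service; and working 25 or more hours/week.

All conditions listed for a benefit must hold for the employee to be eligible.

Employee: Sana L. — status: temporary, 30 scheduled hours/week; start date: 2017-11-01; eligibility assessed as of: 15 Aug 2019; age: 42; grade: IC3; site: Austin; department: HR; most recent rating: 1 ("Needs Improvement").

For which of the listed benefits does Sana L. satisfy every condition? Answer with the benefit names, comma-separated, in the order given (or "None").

Service from 2017-11-01 to 15 Aug 2019: 652 days.
Paid Parental Leave — status temporary ✗ (requires full-time, part-time, or seasonal) → not eligible.
Wellness Stipend — status temporary ✗ (requires full-time or seasonal) → not eligible.
Employee Assistance Program — service 652 days ≥ 2 months (≈60 days) ✓; site Austin ✗ (not Tulsa, Portland, or Spokane) → not eligible.
Professional Development Fund — status temporary ✗ (requires seasonal) → not eligible.
Backup Childcare — age 42 ≥ 25 ✓; grade IC3 < IC5 ✗ → not eligible.
Meal Allowance — status temporary ✓ (not excluded); service 652 days ≥ 9 months (≈270 days) ✓; 30 hrs/wk ≥ 25 ✓ → eligible.

Meal Allowance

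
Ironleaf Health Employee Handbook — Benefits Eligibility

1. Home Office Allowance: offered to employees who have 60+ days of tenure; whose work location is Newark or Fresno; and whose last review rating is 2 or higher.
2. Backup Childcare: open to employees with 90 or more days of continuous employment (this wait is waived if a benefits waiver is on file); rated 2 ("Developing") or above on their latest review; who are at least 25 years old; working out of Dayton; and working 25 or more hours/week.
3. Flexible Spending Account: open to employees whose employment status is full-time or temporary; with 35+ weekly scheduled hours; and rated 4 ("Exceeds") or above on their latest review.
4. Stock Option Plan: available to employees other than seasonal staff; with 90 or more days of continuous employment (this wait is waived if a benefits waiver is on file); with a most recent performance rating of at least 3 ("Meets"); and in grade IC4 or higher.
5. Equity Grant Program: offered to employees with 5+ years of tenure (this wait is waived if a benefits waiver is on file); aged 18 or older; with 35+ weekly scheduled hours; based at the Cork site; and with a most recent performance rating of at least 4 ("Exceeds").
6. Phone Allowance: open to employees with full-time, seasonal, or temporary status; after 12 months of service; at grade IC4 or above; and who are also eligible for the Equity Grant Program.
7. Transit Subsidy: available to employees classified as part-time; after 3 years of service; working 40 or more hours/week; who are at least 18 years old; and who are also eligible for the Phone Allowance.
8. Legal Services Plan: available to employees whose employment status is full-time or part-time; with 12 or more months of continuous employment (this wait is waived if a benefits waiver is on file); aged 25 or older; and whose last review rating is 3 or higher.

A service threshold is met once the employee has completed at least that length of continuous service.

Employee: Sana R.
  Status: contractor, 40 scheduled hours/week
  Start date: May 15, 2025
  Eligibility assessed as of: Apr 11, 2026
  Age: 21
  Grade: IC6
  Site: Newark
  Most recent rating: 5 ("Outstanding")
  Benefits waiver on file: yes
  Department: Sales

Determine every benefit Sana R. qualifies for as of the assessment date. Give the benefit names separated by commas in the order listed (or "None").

Home Office Allowance, Stock Option Plan

Service from May 15, 2025 to Apr 11, 2026: 331 days.
Home Office Allowance — service 331 days ≥ 60 days ✓; site Newark ✓; rating 5 ≥ 2 ✓ → eligible.
Backup Childcare — benefits waiver on file ✓; rating 5 ≥ 2 ✓; age 21 < 25 ✗ → not eligible.
Flexible Spending Account — status contractor ✗ (requires full-time or temporary) → not eligible.
Stock Option Plan — status contractor ✓ (not excluded); benefits waiver on file ✓; rating 5 ≥ 3 ✓; grade IC6 ≥ IC4 ✓ → eligible.
Equity Grant Program — benefits waiver on file ✓; age 21 ≥ 18 ✓; 40 hrs/wk ≥ 35 ✓; site Newark ✗ (not Cork) → not eligible.
Phone Allowance — status contractor ✗ (requires full-time, seasonal, or temporary) → not eligible.
Transit Subsidy — status contractor ✗ (requires part-time) → not eligible.
Legal Services Plan — status contractor ✗ (requires full-time or part-time) → not eligible.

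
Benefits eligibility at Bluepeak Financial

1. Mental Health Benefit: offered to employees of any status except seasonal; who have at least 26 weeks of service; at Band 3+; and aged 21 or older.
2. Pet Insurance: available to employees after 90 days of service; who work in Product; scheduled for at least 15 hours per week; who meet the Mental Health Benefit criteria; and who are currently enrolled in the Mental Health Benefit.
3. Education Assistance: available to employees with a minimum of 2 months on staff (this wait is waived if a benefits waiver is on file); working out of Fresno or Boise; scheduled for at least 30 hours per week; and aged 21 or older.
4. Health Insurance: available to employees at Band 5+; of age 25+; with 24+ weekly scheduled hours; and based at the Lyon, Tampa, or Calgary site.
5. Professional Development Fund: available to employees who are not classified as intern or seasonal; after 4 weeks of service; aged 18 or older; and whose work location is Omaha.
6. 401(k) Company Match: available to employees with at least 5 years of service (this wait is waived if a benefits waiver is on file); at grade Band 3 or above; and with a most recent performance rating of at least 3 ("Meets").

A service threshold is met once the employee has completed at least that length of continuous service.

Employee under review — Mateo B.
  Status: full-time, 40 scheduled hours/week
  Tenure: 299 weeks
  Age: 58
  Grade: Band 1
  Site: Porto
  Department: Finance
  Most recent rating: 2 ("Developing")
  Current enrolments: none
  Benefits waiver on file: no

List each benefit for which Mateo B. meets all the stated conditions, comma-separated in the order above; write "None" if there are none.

None

Mental Health Benefit — status full-time ✓ (not excluded); service 299 weeks ≥ 26 weeks ✓; grade Band 1 < Band 3 ✗ → not eligible.
Pet Insurance — service 299 weeks ≥ 90 days ✓; dept Finance ✗ → not eligible.
Education Assistance — no waiver, service 299 weeks ≥ 2 months (≈60 days) ✓; site Porto ✗ (not Fresno or Boise) → not eligible.
Health Insurance — grade Band 1 < Band 5 ✗ → not eligible.
Professional Development Fund — status full-time ✓ (not excluded); service 299 weeks ≥ 4 weeks ✓; age 58 ≥ 18 ✓; site Porto ✗ (not Omaha) → not eligible.
401(k) Company Match — no waiver, service 299 weeks ≥ 5 years (≈1825 days) ✓; grade Band 1 < Band 3 ✗ → not eligible.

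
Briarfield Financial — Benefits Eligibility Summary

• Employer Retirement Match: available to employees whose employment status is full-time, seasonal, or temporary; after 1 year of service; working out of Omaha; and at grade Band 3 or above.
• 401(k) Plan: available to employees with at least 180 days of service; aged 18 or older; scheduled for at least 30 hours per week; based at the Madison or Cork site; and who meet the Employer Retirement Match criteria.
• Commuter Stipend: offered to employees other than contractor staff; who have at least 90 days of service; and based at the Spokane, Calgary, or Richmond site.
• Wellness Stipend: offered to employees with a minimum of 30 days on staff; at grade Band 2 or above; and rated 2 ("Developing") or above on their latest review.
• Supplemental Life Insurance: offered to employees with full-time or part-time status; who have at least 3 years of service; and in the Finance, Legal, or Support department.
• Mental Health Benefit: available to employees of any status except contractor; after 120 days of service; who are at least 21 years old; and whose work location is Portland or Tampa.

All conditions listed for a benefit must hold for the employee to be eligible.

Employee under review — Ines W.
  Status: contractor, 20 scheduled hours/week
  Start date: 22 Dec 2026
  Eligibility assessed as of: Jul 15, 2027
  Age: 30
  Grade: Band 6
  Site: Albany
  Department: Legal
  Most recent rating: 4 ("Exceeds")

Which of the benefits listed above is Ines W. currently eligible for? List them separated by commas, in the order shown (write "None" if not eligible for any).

Service from 22 Dec 2026 to Jul 15, 2027: 205 days.
Employer Retirement Match — status contractor ✗ (requires full-time, seasonal, or temporary) → not eligible.
401(k) Plan — service 205 days ≥ 180 days ✓; age 30 ≥ 18 ✓; 20 hrs/wk < 30 ✗ → not eligible.
Commuter Stipend — status contractor ✗ (excluded) → not eligible.
Wellness Stipend — service 205 days ≥ 30 days ✓; grade Band 6 ≥ Band 2 ✓; rating 4 ≥ 2 ✓ → eligible.
Supplemental Life Insurance — status contractor ✗ (requires full-time or part-time) → not eligible.
Mental Health Benefit — status contractor ✗ (excluded) → not eligible.

Wellness Stipend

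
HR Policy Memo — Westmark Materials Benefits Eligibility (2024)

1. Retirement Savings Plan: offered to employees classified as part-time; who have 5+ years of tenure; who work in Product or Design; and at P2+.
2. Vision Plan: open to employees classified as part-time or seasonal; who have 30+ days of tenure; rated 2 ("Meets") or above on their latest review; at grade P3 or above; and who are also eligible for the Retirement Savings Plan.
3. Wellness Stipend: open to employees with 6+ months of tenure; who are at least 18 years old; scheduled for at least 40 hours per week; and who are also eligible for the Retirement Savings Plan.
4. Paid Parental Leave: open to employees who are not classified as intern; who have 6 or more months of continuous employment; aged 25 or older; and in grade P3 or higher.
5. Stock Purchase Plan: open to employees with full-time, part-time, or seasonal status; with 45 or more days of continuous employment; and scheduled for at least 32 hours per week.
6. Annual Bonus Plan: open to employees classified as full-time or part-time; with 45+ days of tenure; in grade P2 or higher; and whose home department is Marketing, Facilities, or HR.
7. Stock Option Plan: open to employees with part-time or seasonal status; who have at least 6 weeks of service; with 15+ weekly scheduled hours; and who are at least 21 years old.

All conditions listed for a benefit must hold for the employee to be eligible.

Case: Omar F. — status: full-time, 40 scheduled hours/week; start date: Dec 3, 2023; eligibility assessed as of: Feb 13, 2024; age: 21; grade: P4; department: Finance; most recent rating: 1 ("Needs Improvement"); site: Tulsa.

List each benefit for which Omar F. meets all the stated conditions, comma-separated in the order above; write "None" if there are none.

Service from Dec 3, 2023 to Feb 13, 2024: 72 days.
Retirement Savings Plan — status full-time ✗ (requires part-time) → not eligible.
Vision Plan — status full-time ✗ (requires part-time or seasonal) → not eligible.
Wellness Stipend — service 72 days < 6 months (≈180 days) ✗ → not eligible.
Paid Parental Leave — status full-time ✓ (not excluded); service 72 days < 6 months (≈180 days) ✗ → not eligible.
Stock Purchase Plan — status full-time ✓; service 72 days ≥ 45 days ✓; 40 hrs/wk ≥ 32 ✓ → eligible.
Annual Bonus Plan — status full-time ✓; service 72 days ≥ 45 days ✓; grade P4 ≥ P2 ✓; dept Finance ✗ → not eligible.
Stock Option Plan — status full-time ✗ (requires part-time or seasonal) → not eligible.

Stock Purchase Plan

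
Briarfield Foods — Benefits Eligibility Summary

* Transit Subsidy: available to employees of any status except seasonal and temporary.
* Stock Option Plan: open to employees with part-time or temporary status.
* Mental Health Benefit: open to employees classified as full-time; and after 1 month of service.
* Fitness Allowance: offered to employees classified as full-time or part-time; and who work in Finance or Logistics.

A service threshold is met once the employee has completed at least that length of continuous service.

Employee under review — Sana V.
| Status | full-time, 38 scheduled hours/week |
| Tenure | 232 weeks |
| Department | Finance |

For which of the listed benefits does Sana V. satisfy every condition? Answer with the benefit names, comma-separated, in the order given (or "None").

Transit Subsidy — status full-time ✓ (not excluded) → eligible.
Stock Option Plan — status full-time ✗ (requires part-time or temporary) → not eligible.
Mental Health Benefit — status full-time ✓; service 232 weeks ≥ 1 month (≈30 days) ✓ → eligible.
Fitness Allowance — status full-time ✓; dept Finance ✓ → eligible.

Transit Subsidy, Mental Health Benefit, Fitness Allowance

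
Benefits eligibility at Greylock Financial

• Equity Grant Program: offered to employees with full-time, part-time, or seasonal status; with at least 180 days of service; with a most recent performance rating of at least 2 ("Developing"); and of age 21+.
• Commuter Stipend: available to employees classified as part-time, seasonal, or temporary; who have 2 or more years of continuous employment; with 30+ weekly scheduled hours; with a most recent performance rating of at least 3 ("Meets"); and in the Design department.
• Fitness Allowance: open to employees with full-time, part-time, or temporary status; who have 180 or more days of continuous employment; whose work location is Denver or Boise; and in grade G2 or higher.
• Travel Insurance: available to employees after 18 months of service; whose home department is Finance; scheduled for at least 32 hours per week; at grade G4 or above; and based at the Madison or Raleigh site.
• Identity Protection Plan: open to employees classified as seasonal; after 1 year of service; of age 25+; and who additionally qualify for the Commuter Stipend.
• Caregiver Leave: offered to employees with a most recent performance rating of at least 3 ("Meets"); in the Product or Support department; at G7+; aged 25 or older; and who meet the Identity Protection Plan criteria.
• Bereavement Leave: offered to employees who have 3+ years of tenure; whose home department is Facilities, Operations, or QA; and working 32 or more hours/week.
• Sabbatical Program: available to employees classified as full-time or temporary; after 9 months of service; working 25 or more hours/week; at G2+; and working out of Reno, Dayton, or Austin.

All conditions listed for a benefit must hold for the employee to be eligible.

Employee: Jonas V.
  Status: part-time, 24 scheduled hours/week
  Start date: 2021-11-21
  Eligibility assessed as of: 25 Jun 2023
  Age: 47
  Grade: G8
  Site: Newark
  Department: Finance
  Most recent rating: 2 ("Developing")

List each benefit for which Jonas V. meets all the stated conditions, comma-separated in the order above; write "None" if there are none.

Service from 2021-11-21 to 25 Jun 2023: 581 days.
Equity Grant Program — status part-time ✓; service 581 days ≥ 180 days ✓; rating 2 ≥ 2 ✓; age 47 ≥ 21 ✓ → eligible.
Commuter Stipend — status part-time ✓; service 581 days < 2 years (≈730 days) ✗ → not eligible.
Fitness Allowance — status part-time ✓; service 581 days ≥ 180 days ✓; site Newark ✗ (not Denver or Boise) → not eligible.
Travel Insurance — service 581 days ≥ 18 months (≈540 days) ✓; dept Finance ✓; 24 hrs/wk < 32 ✗ → not eligible.
Identity Protection Plan — status part-time ✗ (requires seasonal) → not eligible.
Caregiver Leave — rating 2 < 3 ✗ → not eligible.
Bereavement Leave — service 581 days < 3 years (≈1095 days) ✗ → not eligible.
Sabbatical Program — status part-time ✗ (requires full-time or temporary) → not eligible.

Equity Grant Program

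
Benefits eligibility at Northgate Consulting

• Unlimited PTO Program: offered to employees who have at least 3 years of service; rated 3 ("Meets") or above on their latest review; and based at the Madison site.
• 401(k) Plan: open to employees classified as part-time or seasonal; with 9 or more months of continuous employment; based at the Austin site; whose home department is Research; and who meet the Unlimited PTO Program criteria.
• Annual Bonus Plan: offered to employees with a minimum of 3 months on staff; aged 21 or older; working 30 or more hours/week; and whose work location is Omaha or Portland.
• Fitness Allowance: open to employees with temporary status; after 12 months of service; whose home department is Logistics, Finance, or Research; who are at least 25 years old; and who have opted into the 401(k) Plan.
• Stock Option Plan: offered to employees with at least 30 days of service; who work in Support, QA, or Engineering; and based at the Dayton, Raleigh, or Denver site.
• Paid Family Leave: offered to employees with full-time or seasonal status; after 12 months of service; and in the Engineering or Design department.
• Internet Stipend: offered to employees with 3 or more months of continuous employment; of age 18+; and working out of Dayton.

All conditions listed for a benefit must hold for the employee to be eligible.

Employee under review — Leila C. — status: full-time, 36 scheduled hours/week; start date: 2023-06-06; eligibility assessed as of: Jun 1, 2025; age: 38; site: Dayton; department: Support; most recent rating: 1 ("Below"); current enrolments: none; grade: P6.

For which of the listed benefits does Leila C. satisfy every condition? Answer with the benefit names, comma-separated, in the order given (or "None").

Stock Option Plan, Internet Stipend

Service from 2023-06-06 to Jun 1, 2025: 726 days.
Unlimited PTO Program — service 726 days < 3 years (≈1095 days) ✗ → not eligible.
401(k) Plan — status full-time ✗ (requires part-time or seasonal) → not eligible.
Annual Bonus Plan — service 726 days ≥ 3 months (≈90 days) ✓; age 38 ≥ 21 ✓; 36 hrs/wk ≥ 30 ✓; site Dayton ✗ (not Omaha or Portland) → not eligible.
Fitness Allowance — status full-time ✗ (requires temporary) → not eligible.
Stock Option Plan — service 726 days ≥ 30 days ✓; dept Support ✓; site Dayton ✓ → eligible.
Paid Family Leave — status full-time ✓; service 726 days ≥ 12 months (≈360 days) ✓; dept Support ✗ → not eligible.
Internet Stipend — service 726 days ≥ 3 months (≈90 days) ✓; age 38 ≥ 18 ✓; site Dayton ✓ → eligible.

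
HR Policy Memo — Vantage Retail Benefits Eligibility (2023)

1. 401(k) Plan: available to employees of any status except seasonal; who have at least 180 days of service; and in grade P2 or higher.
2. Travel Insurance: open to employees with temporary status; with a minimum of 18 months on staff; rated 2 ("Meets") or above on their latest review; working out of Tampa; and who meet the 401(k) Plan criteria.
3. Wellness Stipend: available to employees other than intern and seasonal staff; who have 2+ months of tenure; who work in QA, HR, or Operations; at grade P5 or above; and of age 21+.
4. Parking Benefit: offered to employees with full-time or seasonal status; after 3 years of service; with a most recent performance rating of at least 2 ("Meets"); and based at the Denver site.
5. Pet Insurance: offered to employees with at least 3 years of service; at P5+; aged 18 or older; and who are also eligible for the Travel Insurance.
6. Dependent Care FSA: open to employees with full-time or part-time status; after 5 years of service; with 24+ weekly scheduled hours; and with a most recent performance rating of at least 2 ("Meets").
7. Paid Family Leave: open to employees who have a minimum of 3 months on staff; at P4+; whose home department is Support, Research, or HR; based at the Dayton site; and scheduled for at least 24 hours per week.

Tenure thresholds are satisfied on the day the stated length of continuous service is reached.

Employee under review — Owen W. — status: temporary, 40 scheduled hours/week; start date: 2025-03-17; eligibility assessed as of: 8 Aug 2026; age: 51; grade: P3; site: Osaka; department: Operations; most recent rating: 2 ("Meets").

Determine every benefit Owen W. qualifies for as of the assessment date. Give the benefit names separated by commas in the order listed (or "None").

Service from 2025-03-17 to 8 Aug 2026: 509 days.
401(k) Plan — status temporary ✓ (not excluded); service 509 days ≥ 180 days ✓; grade P3 ≥ P2 ✓ → eligible.
Travel Insurance — status temporary ✓; service 509 days < 18 months (≈540 days) ✗ → not eligible.
Wellness Stipend — status temporary ✓ (not excluded); service 509 days ≥ 2 months (≈60 days) ✓; dept Operations ✓; grade P3 < P5 ✗ → not eligible.
Parking Benefit — status temporary ✗ (requires full-time or seasonal) → not eligible.
Pet Insurance — service 509 days < 3 years (≈1095 days) ✗ → not eligible.
Dependent Care FSA — status temporary ✗ (requires full-time or part-time) → not eligible.
Paid Family Leave — service 509 days ≥ 3 months (≈90 days) ✓; grade P3 < P4 ✗ → not eligible.

401(k) Plan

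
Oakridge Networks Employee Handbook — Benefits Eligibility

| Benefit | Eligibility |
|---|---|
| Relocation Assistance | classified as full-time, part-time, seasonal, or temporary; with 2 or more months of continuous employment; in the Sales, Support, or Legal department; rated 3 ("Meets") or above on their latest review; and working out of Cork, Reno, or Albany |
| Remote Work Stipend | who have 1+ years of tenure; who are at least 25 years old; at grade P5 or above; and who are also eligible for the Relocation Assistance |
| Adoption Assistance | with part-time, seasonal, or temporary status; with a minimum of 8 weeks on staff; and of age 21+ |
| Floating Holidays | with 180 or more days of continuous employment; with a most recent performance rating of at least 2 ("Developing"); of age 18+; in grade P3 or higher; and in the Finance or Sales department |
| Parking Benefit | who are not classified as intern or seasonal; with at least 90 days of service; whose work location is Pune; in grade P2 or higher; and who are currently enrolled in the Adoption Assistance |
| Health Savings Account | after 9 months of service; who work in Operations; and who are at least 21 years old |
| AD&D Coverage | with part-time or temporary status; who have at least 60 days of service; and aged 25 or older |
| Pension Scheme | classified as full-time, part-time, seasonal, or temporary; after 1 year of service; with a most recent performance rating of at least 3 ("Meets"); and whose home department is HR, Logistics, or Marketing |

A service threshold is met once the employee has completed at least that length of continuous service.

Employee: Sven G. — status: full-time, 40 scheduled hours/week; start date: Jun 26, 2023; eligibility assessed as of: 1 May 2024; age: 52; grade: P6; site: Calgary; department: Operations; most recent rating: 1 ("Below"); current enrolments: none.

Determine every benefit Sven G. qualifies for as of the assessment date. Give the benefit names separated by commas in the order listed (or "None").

Service from Jun 26, 2023 to 1 May 2024: 310 days.
Relocation Assistance — status full-time ✓; service 310 days ≥ 2 months (≈60 days) ✓; dept Operations ✗ → not eligible.
Remote Work Stipend — service 310 days < 1 year (≈365 days) ✗ → not eligible.
Adoption Assistance — status full-time ✗ (requires part-time, seasonal, or temporary) → not eligible.
Floating Holidays — service 310 days ≥ 180 days ✓; rating 1 < 2 ✗ → not eligible.
Parking Benefit — status full-time ✓ (not excluded); service 310 days ≥ 90 days ✓; site Calgary ✗ (not Pune) → not eligible.
Health Savings Account — service 310 days ≥ 9 months (≈270 days) ✓; dept Operations ✓; age 52 ≥ 21 ✓ → eligible.
AD&D Coverage — status full-time ✗ (requires part-time or temporary) → not eligible.
Pension Scheme — status full-time ✓; service 310 days < 1 year (≈365 days) ✗ → not eligible.

Health Savings Account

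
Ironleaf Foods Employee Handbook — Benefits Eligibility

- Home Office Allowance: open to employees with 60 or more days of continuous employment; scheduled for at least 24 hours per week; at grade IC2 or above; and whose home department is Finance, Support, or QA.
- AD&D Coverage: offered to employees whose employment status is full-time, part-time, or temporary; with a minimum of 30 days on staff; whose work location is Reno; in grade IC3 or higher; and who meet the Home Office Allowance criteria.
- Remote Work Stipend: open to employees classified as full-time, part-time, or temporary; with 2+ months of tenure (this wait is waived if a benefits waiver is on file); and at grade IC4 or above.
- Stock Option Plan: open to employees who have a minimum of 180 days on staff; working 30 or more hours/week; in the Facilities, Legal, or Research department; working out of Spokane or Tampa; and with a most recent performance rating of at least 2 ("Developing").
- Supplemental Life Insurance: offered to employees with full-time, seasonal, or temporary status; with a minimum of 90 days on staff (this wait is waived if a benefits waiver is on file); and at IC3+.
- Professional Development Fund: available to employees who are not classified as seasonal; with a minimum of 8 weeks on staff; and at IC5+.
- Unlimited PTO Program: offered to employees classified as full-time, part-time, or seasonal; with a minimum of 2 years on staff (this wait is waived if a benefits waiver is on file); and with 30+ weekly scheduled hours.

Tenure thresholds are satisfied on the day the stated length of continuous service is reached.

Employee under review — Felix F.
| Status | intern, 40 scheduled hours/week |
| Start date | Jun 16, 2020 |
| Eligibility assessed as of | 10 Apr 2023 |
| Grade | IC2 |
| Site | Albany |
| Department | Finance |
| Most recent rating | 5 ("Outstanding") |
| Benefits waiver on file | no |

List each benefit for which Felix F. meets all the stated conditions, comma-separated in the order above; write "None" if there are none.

Home Office Allowance

Service from Jun 16, 2020 to 10 Apr 2023: 1028 days.
Home Office Allowance — service 1028 days ≥ 60 days ✓; 40 hrs/wk ≥ 24 ✓; grade IC2 ≥ IC2 ✓; dept Finance ✓ → eligible.
AD&D Coverage — status intern ✗ (requires full-time, part-time, or temporary) → not eligible.
Remote Work Stipend — status intern ✗ (requires full-time, part-time, or temporary) → not eligible.
Stock Option Plan — service 1028 days ≥ 180 days ✓; 40 hrs/wk ≥ 30 ✓; dept Finance ✗ → not eligible.
Supplemental Life Insurance — status intern ✗ (requires full-time, seasonal, or temporary) → not eligible.
Professional Development Fund — status intern ✓ (not excluded); service 1028 days ≥ 8 weeks (≈56 days) ✓; grade IC2 < IC5 ✗ → not eligible.
Unlimited PTO Program — status intern ✗ (requires full-time, part-time, or seasonal) → not eligible.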